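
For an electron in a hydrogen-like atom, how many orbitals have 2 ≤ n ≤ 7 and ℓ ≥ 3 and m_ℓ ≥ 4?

10

For each n in the range, tally the orbitals obeying ℓ ≥ 3 and m_ℓ ≥ 4:
n=5 → 1; n=6 → 3; n=7 → 6.
Total orbitals: 1 + 3 + 6 = 10.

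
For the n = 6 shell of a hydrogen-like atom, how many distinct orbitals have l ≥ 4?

With n = 6 the allowed l are 0, 1, …, 5.
Per l-value: l=4 → 9; l=5 → 11.
Total orbitals: 9 + 11 = 20.

20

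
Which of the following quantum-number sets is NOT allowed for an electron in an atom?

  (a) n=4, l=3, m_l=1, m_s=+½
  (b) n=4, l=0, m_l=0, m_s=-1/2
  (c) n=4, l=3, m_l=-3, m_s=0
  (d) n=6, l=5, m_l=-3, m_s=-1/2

(c)

(c) has m_s = 0, but an electron's spin must be ±1/2.
The remaining sets (a), (b), (d) satisfy all four rules.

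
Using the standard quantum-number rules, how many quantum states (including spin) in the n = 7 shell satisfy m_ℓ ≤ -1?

With n = 7 the allowed ℓ are 0, 1, …, 6.
Orbitals with m_ℓ ≤ -1, by ℓ: ℓ=1 → 1; ℓ=2 → 2; ℓ=3 → 3; ℓ=4 → 4; ℓ=5 → 5; ℓ=6 → 6.
Orbitals: 1 + 2 + 3 + 4 + 5 + 6 = 21. Each orbital carries two spin states, so 21 × 2 = 42 states.

42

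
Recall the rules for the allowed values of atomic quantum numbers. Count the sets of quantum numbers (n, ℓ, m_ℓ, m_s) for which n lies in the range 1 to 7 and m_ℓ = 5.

6

Per-shell orbital counts meeting the constraint:
n=6 → 1; n=7 → 2.
Orbitals: 1 + 2 = 3. Including both spin states (m_s = ±1/2) gives 2 × 3 = 6 states.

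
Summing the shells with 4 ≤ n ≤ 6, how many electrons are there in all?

Shell n has n² orbitals: 4²=16 + 5²=25 + 6²=36 = 77 orbitals.
Two spin states per orbital: 2 × 77 = 154 electrons.

154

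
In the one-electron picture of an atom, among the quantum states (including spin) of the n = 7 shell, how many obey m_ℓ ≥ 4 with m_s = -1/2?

For n = 7, ℓ ranges over 0 … 6.
Contributions: ℓ=4 → 1; ℓ=5 → 2; ℓ=6 → 3.
Orbitals: 1 + 2 + 3 = 6. With m_s fixed to a single value there is one state per orbital, giving 6 states.

6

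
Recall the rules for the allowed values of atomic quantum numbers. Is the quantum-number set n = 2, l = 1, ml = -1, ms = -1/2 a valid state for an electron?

Valid

n = 2 is a positive integer. l = 1 satisfies 0 ≤ l ≤ n−1 = 1. ml = -1 lies in the range −l … +l (here −1 … 1). ms = -1/2 is one of ±1/2.
All four constraints are satisfied.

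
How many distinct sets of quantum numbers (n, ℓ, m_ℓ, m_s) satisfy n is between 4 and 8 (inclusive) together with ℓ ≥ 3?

290

Treat each shell separately and count matching orbitals:
n=4 → 7; n=5 → 16; n=6 → 27; n=7 → 40; n=8 → 55.
Orbitals: 7 + 16 + 27 + 40 + 55 = 145. Including both spin states (m_s = ±1/2) gives 2 × 145 = 290 states.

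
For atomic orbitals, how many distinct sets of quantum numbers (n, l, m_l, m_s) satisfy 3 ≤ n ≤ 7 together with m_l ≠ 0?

220

Work shell by shell — for each n, count the (l, m_l) pairs that satisfy m_l ≠ 0:
n=3 → 6; n=4 → 12; n=5 → 20; n=6 → 30; n=7 → 42.
Orbitals: 6 + 12 + 20 + 30 + 42 = 110. Including both spin states (m_s = ±1/2) gives 2 × 110 = 220 states.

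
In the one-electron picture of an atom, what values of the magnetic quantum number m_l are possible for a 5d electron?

The 5d subshell has l = 2, and m_l takes every integer from −l to +l. With l = 2 that gives the 5 values -2, -1, 0, 1, 2.

-2, -1, 0, 1, 2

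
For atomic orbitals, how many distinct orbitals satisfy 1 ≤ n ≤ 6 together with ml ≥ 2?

For each n in the range, tally the orbitals obeying ml ≥ 2:
n=3 → 1; n=4 → 3; n=5 → 6; n=6 → 10.
Total orbitals: 1 + 3 + 6 + 10 = 20.

20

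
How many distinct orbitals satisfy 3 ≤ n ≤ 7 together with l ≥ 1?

Work shell by shell — for each n, count the (l, ml) pairs that satisfy l ≥ 1:
n=3 → 8; n=4 → 15; n=5 → 24; n=6 → 35; n=7 → 48.
Total orbitals: 8 + 15 + 24 + 35 + 48 = 130.

130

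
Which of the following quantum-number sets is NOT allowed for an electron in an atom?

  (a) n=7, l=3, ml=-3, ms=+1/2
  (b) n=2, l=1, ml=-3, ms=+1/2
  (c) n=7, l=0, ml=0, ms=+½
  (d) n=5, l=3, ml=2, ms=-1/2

(b)

(b) has |ml| = 3 > l = 1, violating −l ≤ ml ≤ l.
The remaining sets (a), (c), (d) satisfy all four rules.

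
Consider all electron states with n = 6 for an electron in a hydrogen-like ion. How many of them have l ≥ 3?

54

Go through l = 0, …, 5 (the values permitted for n = 6).
Orbitals with l ≥ 3, by l: l=3 → 7; l=4 → 9; l=5 → 11.
Orbitals: 7 + 9 + 11 = 27. Each orbital carries two spin states, so 27 × 2 = 54 states.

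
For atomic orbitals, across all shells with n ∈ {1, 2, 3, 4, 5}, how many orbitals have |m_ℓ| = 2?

Treat each shell separately and count matching orbitals:
n=3 → 2; n=4 → 4; n=5 → 6.
Total orbitals: 2 + 4 + 6 = 12.

12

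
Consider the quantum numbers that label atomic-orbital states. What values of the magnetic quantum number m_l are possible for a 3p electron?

The 3p subshell has l = 1, and m_l takes every integer from −l to +l. With l = 1 that gives the 3 values -1, 0, 1.

-1, 0, 1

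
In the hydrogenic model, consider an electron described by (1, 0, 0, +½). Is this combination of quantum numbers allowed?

Allowed

n = 1 is a positive integer. l = 0 satisfies 0 ≤ l ≤ n−1 = 0. ml = 0 lies in the range −l … +l (here 0). ms = +1/2 is one of ±1/2.
All four constraints are satisfied.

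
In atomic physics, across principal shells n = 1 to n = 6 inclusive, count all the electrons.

182

Shell n has n² orbitals: 1²=1 + 2²=4 + 3²=9 + 4²=16 + 5²=25 + 6²=36 = 91 orbitals.
Two spin states per orbital: 2 × 91 = 182 electrons.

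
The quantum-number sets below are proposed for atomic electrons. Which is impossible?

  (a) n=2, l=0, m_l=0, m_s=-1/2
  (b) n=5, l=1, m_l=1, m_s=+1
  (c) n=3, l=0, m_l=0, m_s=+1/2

(b) has m_s = +1, but an electron's spin must be ±1/2.
The remaining sets (a), (c) satisfy all four rules.

(b)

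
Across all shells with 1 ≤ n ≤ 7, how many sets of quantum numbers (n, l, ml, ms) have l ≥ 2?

Work shell by shell — for each n, count the (l, ml) pairs that satisfy l ≥ 2:
n=3 → 5; n=4 → 12; n=5 → 21; n=6 → 32; n=7 → 45.
Orbitals: 5 + 12 + 21 + 32 + 45 = 115. Including both spin states (ms = ±1/2) gives 2 × 115 = 230 states.

230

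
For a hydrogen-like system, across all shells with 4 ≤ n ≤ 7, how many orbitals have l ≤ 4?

91

Go shell by shell, enumerating (l, ml) with l ≤ 4:
n=4 → 16; n=5 → 25; n=6 → 25; n=7 → 25.
Total orbitals: 16 + 25 + 25 + 25 = 91.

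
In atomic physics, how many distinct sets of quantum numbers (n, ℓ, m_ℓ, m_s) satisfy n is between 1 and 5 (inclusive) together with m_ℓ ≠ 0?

80

Count contributing orbitals for each principal shell:
n=2 → 2; n=3 → 6; n=4 → 12; n=5 → 20.
Orbitals: 2 + 6 + 12 + 20 = 40. Including both spin states (m_s = ±1/2) gives 2 × 40 = 80 states.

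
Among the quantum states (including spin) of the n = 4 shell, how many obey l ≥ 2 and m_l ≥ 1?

With n = 4 the allowed l are 0, 1, …, 3.
The (l, m_l) pairs meeting l ≥ 2 and m_l ≥ 1 give: l=2 → 2; l=3 → 3.
Orbitals: 2 + 3 = 5. Each orbital carries two spin states, so 5 × 2 = 10 states.

10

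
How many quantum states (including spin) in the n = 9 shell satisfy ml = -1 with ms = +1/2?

The (l, ml) pairs meeting ml = -1 give: l=1 → 1; l=2 → 1; l=3 → 1; l=4 → 1; l=5 → 1; l=6 → 1; l=7 → 1; l=8 → 1.
Orbitals: 1 + 1 + 1 + 1 + 1 + 1 + 1 + 1 = 8. With ms fixed to a single value there is one state per orbital, giving 8 states.

8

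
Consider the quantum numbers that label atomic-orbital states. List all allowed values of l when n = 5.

l is an integer with 0 ≤ l ≤ n−1, so for n = 5: l = 0, 1, 2, 3, 4.

0, 1, 2, 3, 4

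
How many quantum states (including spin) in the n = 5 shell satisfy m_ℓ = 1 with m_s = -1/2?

4

For n = 5, ℓ ranges over 0 … 4.
Orbitals with m_ℓ = 1, by ℓ: ℓ=1 → 1; ℓ=2 → 1; ℓ=3 → 1; ℓ=4 → 1.
Orbitals: 1 + 1 + 1 + 1 = 4. With m_s fixed to a single value there is one state per orbital, giving 4 states.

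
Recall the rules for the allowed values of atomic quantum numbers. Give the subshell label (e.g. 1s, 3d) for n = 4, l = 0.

l = 0 corresponds to the letter 's', so the subshell is 4s.

4s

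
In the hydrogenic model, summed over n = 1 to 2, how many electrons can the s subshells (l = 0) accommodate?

An s subshell (l = 0) exists for every n ≥ 1, so shells n = 1, 2 each contribute one — 2 subshells.
Since each s subshell holds 2(2·0+1) = 2 electrons, the total is 2 × 2 = 4.

4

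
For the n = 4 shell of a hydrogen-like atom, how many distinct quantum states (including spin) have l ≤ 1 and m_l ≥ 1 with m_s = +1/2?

Contributions: l=1 → 1.
Orbitals: 1. With m_s fixed to a single value there is one state per orbital, giving 1 state.

1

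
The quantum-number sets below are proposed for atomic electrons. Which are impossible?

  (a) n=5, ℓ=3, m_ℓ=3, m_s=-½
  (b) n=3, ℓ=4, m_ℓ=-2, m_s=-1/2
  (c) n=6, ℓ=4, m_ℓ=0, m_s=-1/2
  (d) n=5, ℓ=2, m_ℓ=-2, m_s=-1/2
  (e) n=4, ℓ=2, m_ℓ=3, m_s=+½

(b) and (e)

(b) has ℓ = 4 ≥ n = 3, violating 0 ≤ ℓ ≤ n−1.
(e) has |m_ℓ| = 3 > ℓ = 2, violating −ℓ ≤ m_ℓ ≤ ℓ.
The remaining sets (a), (c), (d) satisfy all four rules.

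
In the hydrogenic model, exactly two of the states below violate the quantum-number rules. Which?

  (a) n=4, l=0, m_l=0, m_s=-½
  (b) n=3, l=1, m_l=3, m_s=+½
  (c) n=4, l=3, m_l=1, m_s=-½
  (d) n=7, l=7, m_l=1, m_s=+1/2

(b) and (d)

(b) has |m_l| = 3 > l = 1, violating −l ≤ m_l ≤ l.
(d) has l = 7 ≥ n = 7, violating 0 ≤ l ≤ n−1.
The remaining sets (a), (c) satisfy all four rules.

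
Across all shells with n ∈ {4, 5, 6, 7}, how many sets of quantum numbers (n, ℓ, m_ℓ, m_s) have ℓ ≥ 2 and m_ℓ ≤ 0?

124

Go shell by shell, enumerating (ℓ, m_ℓ) with ℓ ≥ 2 and m_ℓ ≤ 0:
n=4 → 7; n=5 → 12; n=6 → 18; n=7 → 25.
Orbitals: 7 + 12 + 18 + 25 = 62. Including both spin states (m_s = ±1/2) gives 2 × 62 = 124 states.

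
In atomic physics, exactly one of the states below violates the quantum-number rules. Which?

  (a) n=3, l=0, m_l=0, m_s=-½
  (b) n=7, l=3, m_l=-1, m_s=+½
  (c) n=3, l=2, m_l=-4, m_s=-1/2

(c)

(c) has |m_l| = 4 > l = 2, violating −l ≤ m_l ≤ l.
The remaining sets (a), (b) satisfy all four rules.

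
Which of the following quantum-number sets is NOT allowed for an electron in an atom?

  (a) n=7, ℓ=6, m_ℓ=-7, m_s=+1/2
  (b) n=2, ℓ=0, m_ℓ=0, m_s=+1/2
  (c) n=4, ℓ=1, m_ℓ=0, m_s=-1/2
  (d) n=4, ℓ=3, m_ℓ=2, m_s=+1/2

(a) has |m_ℓ| = 7 > ℓ = 6, violating −ℓ ≤ m_ℓ ≤ ℓ.
The remaining sets (b), (c), (d) satisfy all four rules.

(a)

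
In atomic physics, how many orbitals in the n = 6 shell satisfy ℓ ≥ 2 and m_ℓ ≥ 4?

With n = 6 the allowed ℓ are 0, 1, …, 5.
Per ℓ-value: ℓ=4 → 1; ℓ=5 → 2.
Total orbitals: 1 + 2 = 3.

3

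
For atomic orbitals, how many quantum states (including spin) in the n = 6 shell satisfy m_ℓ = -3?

6

With n = 6 the allowed ℓ are 0, 1, …, 5.
Orbitals with m_ℓ = -3, by ℓ: ℓ=3 → 1; ℓ=4 → 1; ℓ=5 → 1.
Orbitals: 1 + 1 + 1 = 3. Each orbital carries two spin states, so 3 × 2 = 6 states.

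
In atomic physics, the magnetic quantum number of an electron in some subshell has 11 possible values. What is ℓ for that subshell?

ℓ = 5

m_ℓ ranges over 2ℓ+1 integers, so 2ℓ+1 = 11 ⇒ ℓ = 5.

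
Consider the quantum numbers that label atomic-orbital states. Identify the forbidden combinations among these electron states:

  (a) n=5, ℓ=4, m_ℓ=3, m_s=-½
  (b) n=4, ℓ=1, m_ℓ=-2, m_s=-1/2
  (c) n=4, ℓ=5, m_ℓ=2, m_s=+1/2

(b) has |m_ℓ| = 2 > ℓ = 1, violating −ℓ ≤ m_ℓ ≤ ℓ.
(c) has ℓ = 5 ≥ n = 4, violating 0 ≤ ℓ ≤ n−1.
The remaining set (a) satisfies all four rules.

(b) and (c)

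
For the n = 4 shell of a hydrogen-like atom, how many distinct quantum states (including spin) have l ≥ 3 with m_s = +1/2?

With n = 4 the allowed l are 0, 1, …, 3.
Orbitals with l ≥ 3, by l: l=3 → 7.
Orbitals: 7. With m_s fixed to a single value there is one state per orbital, giving 7 states.

7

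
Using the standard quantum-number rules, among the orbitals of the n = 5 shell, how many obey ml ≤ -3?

Orbitals with ml ≤ -3, by l: l=3 → 1; l=4 → 2.
Total orbitals: 1 + 2 = 3.

3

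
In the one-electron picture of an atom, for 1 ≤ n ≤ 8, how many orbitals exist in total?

Total orbitals = 1² + 2² + 3² + 4² + 5² + 6² + 7² + 8² = 204.

204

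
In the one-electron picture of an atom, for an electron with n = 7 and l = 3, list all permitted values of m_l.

m_l takes every integer from −l to +l. With l = 3 that gives the 7 values -3, -2, -1, 0, 1, 2, 3.

-3, -2, -1, 0, 1, 2, 3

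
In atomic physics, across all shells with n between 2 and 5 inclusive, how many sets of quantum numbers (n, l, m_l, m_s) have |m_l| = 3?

12

For each n in the range, tally the orbitals obeying |m_l| = 3:
n=4 → 2; n=5 → 4.
Orbitals: 2 + 4 = 6. Including both spin states (m_s = ±1/2) gives 2 × 6 = 12 states.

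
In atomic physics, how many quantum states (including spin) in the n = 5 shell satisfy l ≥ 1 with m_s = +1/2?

Go through l = 0, …, 4 (the values permitted for n = 5).
The (l, m_l) pairs meeting l ≥ 1 give: l=1 → 3; l=2 → 5; l=3 → 7; l=4 → 9.
Orbitals: 3 + 5 + 7 + 9 = 24. With m_s fixed to a single value there is one state per orbital, giving 24 states.

24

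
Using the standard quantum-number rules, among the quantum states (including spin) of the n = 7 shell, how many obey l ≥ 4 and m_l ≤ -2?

24

Orbitals with l ≥ 4 and m_l ≤ -2, by l: l=4 → 3; l=5 → 4; l=6 → 5.
Orbitals: 3 + 4 + 5 = 12. Each orbital carries two spin states, so 12 × 2 = 24 states.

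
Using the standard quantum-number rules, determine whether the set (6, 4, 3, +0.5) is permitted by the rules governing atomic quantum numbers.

Yes

n = 6 is a positive integer. ℓ = 4 satisfies 0 ≤ ℓ ≤ n−1 = 5. m_ℓ = 3 lies in the range −ℓ … +ℓ (here −4 … 4). m_s = +1/2 is one of ±1/2.
All four constraints are satisfied.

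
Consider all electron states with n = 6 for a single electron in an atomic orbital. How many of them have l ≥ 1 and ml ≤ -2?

20

Contributions: l=2 → 1; l=3 → 2; l=4 → 3; l=5 → 4.
Orbitals: 1 + 2 + 3 + 4 = 10. Each orbital carries two spin states, so 10 × 2 = 20 states.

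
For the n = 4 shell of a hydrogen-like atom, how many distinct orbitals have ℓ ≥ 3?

7

Contributions: ℓ=3 → 7.
Total orbitals: 7.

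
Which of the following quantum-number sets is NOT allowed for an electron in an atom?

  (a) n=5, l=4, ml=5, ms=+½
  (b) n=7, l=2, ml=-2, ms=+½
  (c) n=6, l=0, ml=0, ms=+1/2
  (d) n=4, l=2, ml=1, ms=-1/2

(a)

(a) has |ml| = 5 > l = 4, violating −l ≤ ml ≤ l.
The remaining sets (b), (c), (d) satisfy all four rules.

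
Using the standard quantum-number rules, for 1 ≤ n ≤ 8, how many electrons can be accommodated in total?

408

Total orbitals = 1² + 2² + 3² + 4² + 5² + 6² + 7² + 8² = 204. Doubling for spin gives 408 electrons.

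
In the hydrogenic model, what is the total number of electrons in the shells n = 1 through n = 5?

Shell n has n² orbitals: 1²=1 + 2²=4 + 3²=9 + 4²=16 + 5²=25 = 55 orbitals.
Two spin states per orbital: 2 × 55 = 110 electrons.

110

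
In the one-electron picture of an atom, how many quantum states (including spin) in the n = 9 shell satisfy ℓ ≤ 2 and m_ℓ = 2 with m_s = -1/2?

1

With n = 9 the allowed ℓ are 0, 1, …, 8.
Contributions: ℓ=2 → 1.
Orbitals: 1. With m_s fixed to a single value there is one state per orbital, giving 1 state.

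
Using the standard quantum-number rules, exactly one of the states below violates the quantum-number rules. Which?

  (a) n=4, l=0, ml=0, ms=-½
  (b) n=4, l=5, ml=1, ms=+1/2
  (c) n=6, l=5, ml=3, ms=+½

(b) has l = 5 ≥ n = 4, violating 0 ≤ l ≤ n−1.
The remaining sets (a), (c) satisfy all four rules.

(b)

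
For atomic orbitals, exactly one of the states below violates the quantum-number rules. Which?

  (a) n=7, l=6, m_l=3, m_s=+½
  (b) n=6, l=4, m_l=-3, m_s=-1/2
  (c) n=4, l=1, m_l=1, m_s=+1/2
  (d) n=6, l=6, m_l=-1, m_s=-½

(d) has l = 6 ≥ n = 6, violating 0 ≤ l ≤ n−1.
The remaining sets (a), (b), (c) satisfy all four rules.

(d)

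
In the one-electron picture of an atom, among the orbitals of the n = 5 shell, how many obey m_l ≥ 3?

For n = 5, l ranges over 0 … 4.
Per l-value: l=3 → 1; l=4 → 2.
Total orbitals: 1 + 2 = 3.

3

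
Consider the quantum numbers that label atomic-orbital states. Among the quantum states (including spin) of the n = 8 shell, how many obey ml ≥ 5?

12

The n = 8 shell has l = 0 through 7; check each.
Orbitals with ml ≥ 5, by l: l=5 → 1; l=6 → 2; l=7 → 3.
Orbitals: 1 + 2 + 3 = 6. Each orbital carries two spin states, so 6 × 2 = 12 states.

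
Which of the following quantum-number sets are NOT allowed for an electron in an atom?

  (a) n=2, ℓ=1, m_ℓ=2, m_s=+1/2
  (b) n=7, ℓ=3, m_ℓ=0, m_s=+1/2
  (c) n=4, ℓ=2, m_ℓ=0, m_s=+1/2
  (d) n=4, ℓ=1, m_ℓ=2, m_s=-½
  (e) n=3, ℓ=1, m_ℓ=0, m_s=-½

(a) and (d)

(a) has |m_ℓ| = 2 > ℓ = 1, violating −ℓ ≤ m_ℓ ≤ ℓ.
(d) has |m_ℓ| = 2 > ℓ = 1, violating −ℓ ≤ m_ℓ ≤ ℓ.
The remaining sets (b), (c), (e) satisfy all four rules.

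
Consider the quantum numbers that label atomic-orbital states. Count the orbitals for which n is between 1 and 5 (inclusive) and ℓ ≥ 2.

Work shell by shell — for each n, count the (ℓ, m_ℓ) pairs that satisfy ℓ ≥ 2:
n=3 → 5; n=4 → 12; n=5 → 21.
Total orbitals: 5 + 12 + 21 = 38.

38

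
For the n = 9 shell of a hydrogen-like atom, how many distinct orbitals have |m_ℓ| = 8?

With n = 9 the allowed ℓ are 0, 1, …, 8.
Per ℓ-value: ℓ=8 → 2.
Total orbitals: 2.

2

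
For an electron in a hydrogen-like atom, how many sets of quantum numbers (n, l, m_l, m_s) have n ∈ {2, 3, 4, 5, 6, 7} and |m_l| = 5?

Go shell by shell, enumerating (l, m_l) with |m_l| = 5:
n=6 → 2; n=7 → 4.
Orbitals: 2 + 4 = 6. Including both spin states (m_s = ±1/2) gives 2 × 6 = 12 states.

12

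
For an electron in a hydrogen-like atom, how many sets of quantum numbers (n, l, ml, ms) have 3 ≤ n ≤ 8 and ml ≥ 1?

Per-shell orbital counts meeting the constraint:
n=3 → 3; n=4 → 6; n=5 → 10; n=6 → 15; n=7 → 21; n=8 → 28.
Orbitals: 3 + 6 + 10 + 15 + 21 + 28 = 83. Including both spin states (ms = ±1/2) gives 2 × 83 = 166 states.

166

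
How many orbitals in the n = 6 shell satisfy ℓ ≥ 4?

Orbitals with ℓ ≥ 4, by ℓ: ℓ=4 → 9; ℓ=5 → 11.
Total orbitals: 9 + 11 = 20.

20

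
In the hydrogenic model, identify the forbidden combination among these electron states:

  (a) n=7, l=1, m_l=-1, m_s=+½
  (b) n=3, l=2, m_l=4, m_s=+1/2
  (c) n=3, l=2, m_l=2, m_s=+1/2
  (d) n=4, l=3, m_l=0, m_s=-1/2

(b) has |m_l| = 4 > l = 2, violating −l ≤ m_l ≤ l.
The remaining sets (a), (c), (d) satisfy all four rules.

(b)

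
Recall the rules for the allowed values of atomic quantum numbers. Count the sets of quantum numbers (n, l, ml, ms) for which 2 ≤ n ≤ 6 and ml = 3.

12

Treat each shell separately and count matching orbitals:
n=4 → 1; n=5 → 2; n=6 → 3.
Orbitals: 1 + 2 + 3 = 6. Including both spin states (ms = ±1/2) gives 2 × 6 = 12 states.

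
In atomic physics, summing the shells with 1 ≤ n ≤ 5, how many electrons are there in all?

Shell n has n² orbitals: 1²=1 + 2²=4 + 3²=9 + 4²=16 + 5²=25 = 55 orbitals.
Two spin states per orbital: 2 × 55 = 110 electrons.

110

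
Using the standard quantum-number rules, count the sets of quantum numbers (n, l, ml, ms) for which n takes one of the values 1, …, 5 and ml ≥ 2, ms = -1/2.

Count contributing orbitals for each principal shell:
n=3 → 1; n=4 → 3; n=5 → 6.
Orbitals: 1 + 3 + 6 = 10. With ms fixed to -1/2 there is one state per orbital, so 10 states.

10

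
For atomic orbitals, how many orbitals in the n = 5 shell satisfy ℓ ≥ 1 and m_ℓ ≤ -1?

Go through ℓ = 0, …, 4 (the values permitted for n = 5).
Orbitals with ℓ ≥ 1 and m_ℓ ≤ -1, by ℓ: ℓ=1 → 1; ℓ=2 → 2; ℓ=3 → 3; ℓ=4 → 4.
Total orbitals: 1 + 2 + 3 + 4 = 10.

10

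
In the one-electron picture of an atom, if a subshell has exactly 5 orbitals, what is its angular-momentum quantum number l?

2l+1 = 5 gives l = 2.

l = 2 (d)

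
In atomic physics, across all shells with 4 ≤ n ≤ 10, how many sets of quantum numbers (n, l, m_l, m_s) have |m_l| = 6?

Per-shell orbital counts meeting the constraint:
n=7 → 2; n=8 → 4; n=9 → 6; n=10 → 8.
Orbitals: 2 + 4 + 6 + 8 = 20. Including both spin states (m_s = ±1/2) gives 2 × 20 = 40 states.

40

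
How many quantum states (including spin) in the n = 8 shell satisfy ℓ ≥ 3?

The n = 8 shell has ℓ = 0 through 7; check each.
Contributions: ℓ=3 → 7; ℓ=4 → 9; ℓ=5 → 11; ℓ=6 → 13; ℓ=7 → 15.
Orbitals: 7 + 9 + 11 + 13 + 15 = 55. Each orbital carries two spin states, so 55 × 2 = 110 states.

110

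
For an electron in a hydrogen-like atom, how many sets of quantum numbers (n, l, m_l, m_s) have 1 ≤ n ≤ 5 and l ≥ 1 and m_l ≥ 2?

Treat each shell separately and count matching orbitals:
n=3 → 1; n=4 → 3; n=5 → 6.
Orbitals: 1 + 3 + 6 = 10. Including both spin states (m_s = ±1/2) gives 2 × 10 = 20 states.

20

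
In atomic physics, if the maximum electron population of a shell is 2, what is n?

2n² = 2 ⇒ n² = 1 ⇒ n = 1.

n = 1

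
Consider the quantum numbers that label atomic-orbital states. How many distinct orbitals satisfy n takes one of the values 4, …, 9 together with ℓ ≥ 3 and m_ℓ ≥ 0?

119

Per-shell orbital counts meeting the constraint:
n=4 → 4; n=5 → 9; n=6 → 15; n=7 → 22; n=8 → 30; n=9 → 39.
Total orbitals: 4 + 9 + 15 + 22 + 30 + 39 = 119.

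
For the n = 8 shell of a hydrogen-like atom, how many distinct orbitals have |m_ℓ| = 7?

2

The n = 8 shell has ℓ = 0 through 7; check each.
Per ℓ-value: ℓ=7 → 2.
Total orbitals: 2.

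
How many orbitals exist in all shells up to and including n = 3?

Total orbitals = 1² + 2² + 3² = 14.

14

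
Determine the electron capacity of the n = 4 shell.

A shell holds 2n² electrons: 2 × 4² = 2 × 16 = 32.

32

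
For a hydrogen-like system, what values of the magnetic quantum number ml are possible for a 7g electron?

-4, -3, -2, -1, 0, 1, 2, 3, 4

The 7g subshell has l = 4, and ml takes every integer from −l to +l. With l = 4 that gives the 9 values -4, -3, -2, -1, 0, 1, 2, 3, 4.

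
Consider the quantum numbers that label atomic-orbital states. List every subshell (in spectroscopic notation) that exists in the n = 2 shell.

For n = 2, l runs from 0 to 1. In spectroscopic notation l = 0,1,2,… ↔ s,p,d,f,g,h,i, so the subshells are 2s, 2p.

2s, 2p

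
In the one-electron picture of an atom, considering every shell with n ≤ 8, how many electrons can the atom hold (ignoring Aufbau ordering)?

408

Total orbitals = 1² + 2² + 3² + 4² + 5² + 6² + 7² + 8² = 204. Doubling for spin gives 408 electrons.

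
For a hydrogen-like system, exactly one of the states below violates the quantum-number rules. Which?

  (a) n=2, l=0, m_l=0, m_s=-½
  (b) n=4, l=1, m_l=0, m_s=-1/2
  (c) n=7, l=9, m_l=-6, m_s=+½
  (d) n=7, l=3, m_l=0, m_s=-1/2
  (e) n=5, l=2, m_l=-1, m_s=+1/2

(c)

(c) has l = 9 ≥ n = 7, violating 0 ≤ l ≤ n−1.
The remaining sets (a), (b), (d), (e) satisfy all four rules.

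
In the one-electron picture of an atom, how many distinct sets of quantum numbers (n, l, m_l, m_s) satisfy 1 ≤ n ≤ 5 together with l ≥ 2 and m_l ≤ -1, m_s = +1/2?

Per-shell orbital counts meeting the constraint:
n=3 → 2; n=4 → 5; n=5 → 9.
Orbitals: 2 + 5 + 9 = 16. With m_s fixed to +1/2 there is one state per orbital, so 16 states.

16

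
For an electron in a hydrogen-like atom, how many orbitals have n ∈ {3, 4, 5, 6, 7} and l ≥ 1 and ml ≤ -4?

10

Count contributing orbitals for each principal shell:
n=5 → 1; n=6 → 3; n=7 → 6.
Total orbitals: 1 + 3 + 6 = 10.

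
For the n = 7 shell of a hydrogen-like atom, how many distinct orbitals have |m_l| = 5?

4

Per l-value: l=5 → 2; l=6 → 2.
Total orbitals: 2 + 2 = 4.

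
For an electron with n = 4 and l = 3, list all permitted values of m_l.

m_l takes every integer from −l to +l. With l = 3 that gives the 7 values -3, -2, -1, 0, 1, 2, 3.

-3, -2, -1, 0, 1, 2, 3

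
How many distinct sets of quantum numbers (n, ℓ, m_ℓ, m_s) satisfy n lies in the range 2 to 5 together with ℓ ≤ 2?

62

Treat each shell separately and count matching orbitals:
n=2 → 4; n=3 → 9; n=4 → 9; n=5 → 9.
Orbitals: 4 + 9 + 9 + 9 = 31. Including both spin states (m_s = ±1/2) gives 2 × 31 = 62 states.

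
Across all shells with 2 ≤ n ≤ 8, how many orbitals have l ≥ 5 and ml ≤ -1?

34

Work shell by shell — for each n, count the (l, ml) pairs that satisfy l ≥ 5 and ml ≤ -1:
n=6 → 5; n=7 → 11; n=8 → 18.
Total orbitals: 5 + 11 + 18 = 34.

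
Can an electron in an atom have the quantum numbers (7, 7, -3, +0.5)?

The orbital quantum number must satisfy 0 ≤ ℓ ≤ n−1. With n = 7 the allowed ℓ values are 0, 1, 2, 3, 4, 5, 6, so ℓ = 7 is out of range.

Invalid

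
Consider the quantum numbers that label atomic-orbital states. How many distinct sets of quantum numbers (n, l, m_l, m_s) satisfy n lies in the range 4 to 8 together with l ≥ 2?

340

For each n in the range, tally the orbitals obeying l ≥ 2:
n=4 → 12; n=5 → 21; n=6 → 32; n=7 → 45; n=8 → 60.
Orbitals: 12 + 21 + 32 + 45 + 60 = 170. Including both spin states (m_s = ±1/2) gives 2 × 170 = 340 states.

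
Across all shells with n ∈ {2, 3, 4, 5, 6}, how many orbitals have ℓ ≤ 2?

Treat each shell separately and count matching orbitals:
n=2 → 4; n=3 → 9; n=4 → 9; n=5 → 9; n=6 → 9.
Total orbitals: 4 + 9 + 9 + 9 + 9 = 40.

40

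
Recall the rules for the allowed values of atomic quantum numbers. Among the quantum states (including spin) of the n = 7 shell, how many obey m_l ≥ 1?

With n = 7 the allowed l are 0, 1, …, 6.
Per l-value: l=1 → 1; l=2 → 2; l=3 → 3; l=4 → 4; l=5 → 5; l=6 → 6.
Orbitals: 1 + 2 + 3 + 4 + 5 + 6 = 21. Each orbital carries two spin states, so 21 × 2 = 42 states.

42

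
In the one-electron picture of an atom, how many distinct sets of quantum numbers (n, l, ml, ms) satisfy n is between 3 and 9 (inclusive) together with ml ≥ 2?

Work shell by shell — for each n, count the (l, ml) pairs that satisfy ml ≥ 2:
n=3 → 1; n=4 → 3; n=5 → 6; n=6 → 10; n=7 → 15; n=8 → 21; n=9 → 28.
Orbitals: 1 + 3 + 6 + 10 + 15 + 21 + 28 = 84. Including both spin states (ms = ±1/2) gives 2 × 84 = 168 states.

168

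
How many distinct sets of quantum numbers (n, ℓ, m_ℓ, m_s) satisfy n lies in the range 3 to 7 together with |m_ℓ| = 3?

For each n in the range, tally the orbitals obeying |m_ℓ| = 3:
n=4 → 2; n=5 → 4; n=6 → 6; n=7 → 8.
Orbitals: 2 + 4 + 6 + 8 = 20. Including both spin states (m_s = ±1/2) gives 2 × 20 = 40 states.

40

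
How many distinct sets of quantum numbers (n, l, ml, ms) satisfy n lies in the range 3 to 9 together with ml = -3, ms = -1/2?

Count contributing orbitals for each principal shell:
n=4 → 1; n=5 → 2; n=6 → 3; n=7 → 4; n=8 → 5; n=9 → 6.
Orbitals: 1 + 2 + 3 + 4 + 5 + 6 = 21. With ms fixed to -1/2 there is one state per orbital, so 21 states.

21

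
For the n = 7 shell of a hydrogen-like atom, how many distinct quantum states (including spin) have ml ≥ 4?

12

Contributions: l=4 → 1; l=5 → 2; l=6 → 3.
Orbitals: 1 + 2 + 3 = 6. Each orbital carries two spin states, so 6 × 2 = 12 states.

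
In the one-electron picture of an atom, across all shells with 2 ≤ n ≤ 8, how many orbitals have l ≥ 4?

110

Treat each shell separately and count matching orbitals:
n=5 → 9; n=6 → 20; n=7 → 33; n=8 → 48.
Total orbitals: 9 + 20 + 33 + 48 = 110.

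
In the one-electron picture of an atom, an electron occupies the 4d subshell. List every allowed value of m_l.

The 4d subshell has l = 2, and m_l takes every integer from −l to +l. With l = 2 that gives the 5 values -2, -1, 0, 1, 2.

-2, -1, 0, 1, 2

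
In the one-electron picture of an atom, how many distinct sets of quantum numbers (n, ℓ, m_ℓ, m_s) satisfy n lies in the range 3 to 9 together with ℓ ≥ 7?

Count contributing orbitals for each principal shell:
n=8 → 15; n=9 → 32.
Orbitals: 15 + 32 = 47. Including both spin states (m_s = ±1/2) gives 2 × 47 = 94 states.

94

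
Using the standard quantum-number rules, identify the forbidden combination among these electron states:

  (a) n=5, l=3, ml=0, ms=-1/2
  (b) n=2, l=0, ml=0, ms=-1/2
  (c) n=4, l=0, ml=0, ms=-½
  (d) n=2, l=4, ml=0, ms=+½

(d) has l = 4 ≥ n = 2, violating 0 ≤ l ≤ n−1.
The remaining sets (a), (b), (c) satisfy all four rules.

(d)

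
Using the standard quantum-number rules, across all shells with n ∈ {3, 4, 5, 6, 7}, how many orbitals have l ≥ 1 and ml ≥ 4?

10

For each n in the range, tally the orbitals obeying l ≥ 1 and ml ≥ 4:
n=5 → 1; n=6 → 3; n=7 → 6.
Total orbitals: 1 + 3 + 6 = 10.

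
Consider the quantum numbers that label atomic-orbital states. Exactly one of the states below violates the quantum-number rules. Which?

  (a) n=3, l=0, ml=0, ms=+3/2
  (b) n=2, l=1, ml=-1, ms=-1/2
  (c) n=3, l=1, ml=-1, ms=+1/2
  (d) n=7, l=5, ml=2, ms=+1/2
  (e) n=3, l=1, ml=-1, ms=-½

(a)

(a) has ms = +3/2, but an electron's spin must be ±1/2.
The remaining sets (b), (c), (d), (e) satisfy all four rules.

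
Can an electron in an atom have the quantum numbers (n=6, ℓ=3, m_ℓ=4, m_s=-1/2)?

The magnetic quantum number must satisfy −ℓ ≤ m_ℓ ≤ ℓ. With ℓ = 3, m_ℓ can only be -3, -2, -1, 0, 1, 2, 3, so m_ℓ = 4 is forbidden.

Invalid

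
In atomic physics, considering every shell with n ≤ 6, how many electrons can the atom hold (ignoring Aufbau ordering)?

182

Total orbitals = 1² + 2² + 3² + 4² + 5² + 6² = 91. Doubling for spin gives 182 electrons.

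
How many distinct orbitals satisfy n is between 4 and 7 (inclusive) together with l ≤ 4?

Count contributing orbitals for each principal shell:
n=4 → 16; n=5 → 25; n=6 → 25; n=7 → 25.
Total orbitals: 16 + 25 + 25 + 25 = 91.

91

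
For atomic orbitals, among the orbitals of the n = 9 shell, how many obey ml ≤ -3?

The (l, ml) pairs meeting ml ≤ -3 give: l=3 → 1; l=4 → 2; l=5 → 3; l=6 → 4; l=7 → 5; l=8 → 6.
Total orbitals: 1 + 2 + 3 + 4 + 5 + 6 = 21.

21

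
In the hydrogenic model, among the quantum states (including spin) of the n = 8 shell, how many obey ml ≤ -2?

42

For n = 8, l ranges over 0 … 7.
Contributions: l=2 → 1; l=3 → 2; l=4 → 3; l=5 → 4; l=6 → 5; l=7 → 6.
Orbitals: 1 + 2 + 3 + 4 + 5 + 6 = 21. Each orbital carries two spin states, so 21 × 2 = 42 states.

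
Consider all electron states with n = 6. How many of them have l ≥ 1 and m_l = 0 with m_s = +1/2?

Orbitals with l ≥ 1 and m_l = 0, by l: l=1 → 1; l=2 → 1; l=3 → 1; l=4 → 1; l=5 → 1.
Orbitals: 1 + 1 + 1 + 1 + 1 = 5. With m_s fixed to a single value there is one state per orbital, giving 5 states.

5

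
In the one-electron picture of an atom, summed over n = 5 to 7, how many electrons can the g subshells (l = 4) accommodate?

54

A g subshell (l = 4) exists for every n ≥ 5, so shells n = 5, 6, 7 each contribute one — 3 subshells.
Since each g subshell holds 2(2·4+1) = 18 electrons, the total is 3 × 18 = 54.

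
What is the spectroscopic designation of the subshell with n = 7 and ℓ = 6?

ℓ = 6 corresponds to the letter 'i', so the subshell is 7i.

7i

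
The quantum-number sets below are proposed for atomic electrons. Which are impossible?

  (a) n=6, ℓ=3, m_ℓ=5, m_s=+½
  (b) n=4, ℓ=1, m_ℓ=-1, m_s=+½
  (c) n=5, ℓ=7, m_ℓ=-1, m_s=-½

(a) has |m_ℓ| = 5 > ℓ = 3, violating −ℓ ≤ m_ℓ ≤ ℓ.
(c) has ℓ = 7 ≥ n = 5, violating 0 ≤ ℓ ≤ n−1.
The remaining set (b) satisfies all four rules.

(a) and (c)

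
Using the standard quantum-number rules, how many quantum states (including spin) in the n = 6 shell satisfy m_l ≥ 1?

30

For n = 6, l ranges over 0 … 5.
Per l-value: l=1 → 1; l=2 → 2; l=3 → 3; l=4 → 4; l=5 → 5.
Orbitals: 1 + 2 + 3 + 4 + 5 = 15. Each orbital carries two spin states, so 15 × 2 = 30 states.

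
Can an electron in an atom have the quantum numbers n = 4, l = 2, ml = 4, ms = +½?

The magnetic quantum number must satisfy −l ≤ ml ≤ l. With l = 2, ml can only be -2, -1, 0, 1, 2, so ml = 4 is forbidden.

Not allowed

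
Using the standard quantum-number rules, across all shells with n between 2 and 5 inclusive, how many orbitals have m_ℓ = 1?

Go shell by shell, enumerating (ℓ, m_ℓ) with m_ℓ = 1:
n=2 → 1; n=3 → 2; n=4 → 3; n=5 → 4.
Total orbitals: 1 + 2 + 3 + 4 = 10.

10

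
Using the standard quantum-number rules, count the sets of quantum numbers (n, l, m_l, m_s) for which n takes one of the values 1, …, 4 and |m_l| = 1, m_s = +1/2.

12

Per-shell orbital counts meeting the constraint:
n=2 → 2; n=3 → 4; n=4 → 6.
Orbitals: 2 + 4 + 6 = 12. With m_s fixed to +1/2 there is one state per orbital, so 12 states.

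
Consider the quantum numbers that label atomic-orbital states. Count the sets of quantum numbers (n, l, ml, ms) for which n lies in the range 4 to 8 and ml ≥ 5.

Treat each shell separately and count matching orbitals:
n=6 → 1; n=7 → 3; n=8 → 6.
Orbitals: 1 + 3 + 6 = 10. Including both spin states (ms = ±1/2) gives 2 × 10 = 20 states.

20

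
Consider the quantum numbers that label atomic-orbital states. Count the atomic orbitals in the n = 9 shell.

The n = 9 shell contains n² = 9² = 81 orbitals.

81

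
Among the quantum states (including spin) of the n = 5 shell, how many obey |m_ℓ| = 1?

16

For n = 5, ℓ ranges over 0 … 4.
Per ℓ-value: ℓ=1 → 2; ℓ=2 → 2; ℓ=3 → 2; ℓ=4 → 2.
Orbitals: 2 + 2 + 2 + 2 = 8. Each orbital carries two spin states, so 8 × 2 = 16 states.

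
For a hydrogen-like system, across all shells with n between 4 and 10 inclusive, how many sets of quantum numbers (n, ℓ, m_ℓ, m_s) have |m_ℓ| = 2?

For each n in the range, tally the orbitals obeying |m_ℓ| = 2:
n=4 → 4; n=5 → 6; n=6 → 8; n=7 → 10; n=8 → 12; n=9 → 14; n=10 → 16.
Orbitals: 4 + 6 + 8 + 10 + 12 + 14 + 16 = 70. Including both spin states (m_s = ±1/2) gives 2 × 70 = 140 states.

140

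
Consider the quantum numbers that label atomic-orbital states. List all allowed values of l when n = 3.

0, 1, 2

l is an integer with 0 ≤ l ≤ n−1, so for n = 3: l = 0, 1, 2.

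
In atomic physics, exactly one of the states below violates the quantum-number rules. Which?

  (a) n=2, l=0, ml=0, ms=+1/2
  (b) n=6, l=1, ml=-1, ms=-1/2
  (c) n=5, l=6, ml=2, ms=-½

(c)

(c) has l = 6 ≥ n = 5, violating 0 ≤ l ≤ n−1.
The remaining sets (a), (b) satisfy all four rules.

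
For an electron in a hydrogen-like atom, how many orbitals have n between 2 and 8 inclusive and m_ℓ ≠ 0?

168

Work shell by shell — for each n, count the (ℓ, m_ℓ) pairs that satisfy m_ℓ ≠ 0:
n=2 → 2; n=3 → 6; n=4 → 12; n=5 → 20; n=6 → 30; n=7 → 42; n=8 → 56.
Total orbitals: 2 + 6 + 12 + 20 + 30 + 42 + 56 = 168.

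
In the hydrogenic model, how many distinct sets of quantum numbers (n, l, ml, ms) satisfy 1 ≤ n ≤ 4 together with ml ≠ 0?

Treat each shell separately and count matching orbitals:
n=2 → 2; n=3 → 6; n=4 → 12.
Orbitals: 2 + 6 + 12 = 20. Including both spin states (ms = ±1/2) gives 2 × 20 = 40 states.

40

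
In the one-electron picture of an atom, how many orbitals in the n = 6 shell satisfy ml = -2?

4

Per l-value: l=2 → 1; l=3 → 1; l=4 → 1; l=5 → 1.
Total orbitals: 1 + 1 + 1 + 1 = 4.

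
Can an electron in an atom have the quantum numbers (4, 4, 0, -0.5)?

No

The orbital quantum number must satisfy 0 ≤ l ≤ n−1. With n = 4 the allowed l values are 0, 1, 2, 3, so l = 4 is out of range.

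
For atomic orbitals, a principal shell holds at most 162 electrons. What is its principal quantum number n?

2n² = 162 ⇒ n² = 81 ⇒ n = 9.

n = 9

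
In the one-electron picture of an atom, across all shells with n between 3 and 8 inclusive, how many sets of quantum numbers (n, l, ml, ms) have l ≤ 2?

108

Treat each shell separately and count matching orbitals:
n=3 → 9; n=4 → 9; n=5 → 9; n=6 → 9; n=7 → 9; n=8 → 9.
Orbitals: 9 + 9 + 9 + 9 + 9 + 9 = 54. Including both spin states (ms = ±1/2) gives 2 × 54 = 108 states.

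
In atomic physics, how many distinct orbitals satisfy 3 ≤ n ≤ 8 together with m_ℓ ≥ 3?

35

Work shell by shell — for each n, count the (ℓ, m_ℓ) pairs that satisfy m_ℓ ≥ 3:
n=4 → 1; n=5 → 3; n=6 → 6; n=7 → 10; n=8 → 15.
Total orbitals: 1 + 3 + 6 + 10 + 15 = 35.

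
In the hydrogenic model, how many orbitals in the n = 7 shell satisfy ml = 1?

With n = 7 the allowed l are 0, 1, …, 6.
Contributions: l=1 → 1; l=2 → 1; l=3 → 1; l=4 → 1; l=5 → 1; l=6 → 1.
Total orbitals: 1 + 1 + 1 + 1 + 1 + 1 = 6.

6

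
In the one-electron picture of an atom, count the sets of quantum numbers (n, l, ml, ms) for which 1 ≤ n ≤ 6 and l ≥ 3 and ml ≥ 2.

32

Per-shell orbital counts meeting the constraint:
n=4 → 2; n=5 → 5; n=6 → 9.
Orbitals: 2 + 5 + 9 = 16. Including both spin states (ms = ±1/2) gives 2 × 16 = 32 states.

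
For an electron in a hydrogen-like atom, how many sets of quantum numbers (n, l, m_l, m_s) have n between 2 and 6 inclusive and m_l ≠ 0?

Work shell by shell — for each n, count the (l, m_l) pairs that satisfy m_l ≠ 0:
n=2 → 2; n=3 → 6; n=4 → 12; n=5 → 20; n=6 → 30.
Orbitals: 2 + 6 + 12 + 20 + 30 = 70. Including both spin states (m_s = ±1/2) gives 2 × 70 = 140 states.

140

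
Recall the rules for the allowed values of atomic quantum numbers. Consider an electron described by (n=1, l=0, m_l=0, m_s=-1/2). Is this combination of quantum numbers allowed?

Allowed

n = 1 is a positive integer. l = 0 satisfies 0 ≤ l ≤ n−1 = 0. m_l = 0 lies in the range −l … +l (here 0). m_s = -1/2 is one of ±1/2.
All four constraints are satisfied.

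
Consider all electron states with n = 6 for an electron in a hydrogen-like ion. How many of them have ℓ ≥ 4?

40

Orbitals with ℓ ≥ 4, by ℓ: ℓ=4 → 9; ℓ=5 → 11.
Orbitals: 9 + 11 = 20. Each orbital carries two spin states, so 20 × 2 = 40 states.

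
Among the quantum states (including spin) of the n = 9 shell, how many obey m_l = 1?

16

Go through l = 0, …, 8 (the values permitted for n = 9).
Orbitals with m_l = 1, by l: l=1 → 1; l=2 → 1; l=3 → 1; l=4 → 1; l=5 → 1; l=6 → 1; l=7 → 1; l=8 → 1.
Orbitals: 1 + 1 + 1 + 1 + 1 + 1 + 1 + 1 = 8. Each orbital carries two spin states, so 8 × 2 = 16 states.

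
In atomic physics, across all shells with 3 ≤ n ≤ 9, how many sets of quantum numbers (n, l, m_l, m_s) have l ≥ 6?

Treat each shell separately and count matching orbitals:
n=7 → 13; n=8 → 28; n=9 → 45.
Orbitals: 13 + 28 + 45 = 86. Including both spin states (m_s = ±1/2) gives 2 × 86 = 172 states.

172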